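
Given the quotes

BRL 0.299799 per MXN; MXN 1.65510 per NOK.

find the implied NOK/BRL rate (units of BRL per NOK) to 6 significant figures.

1 NOK × 1.65510 = 1.6551 MXN
1.6551 MXN × 0.299799 = 0.496197 BRL

NOK/BRL = 0.496197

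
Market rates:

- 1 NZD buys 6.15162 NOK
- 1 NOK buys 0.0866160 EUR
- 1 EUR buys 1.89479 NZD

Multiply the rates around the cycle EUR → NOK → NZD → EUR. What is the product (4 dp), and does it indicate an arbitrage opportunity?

0.9905 (arbitrage exists)

Around EUR → NOK → NZD → EUR: 1 ÷ 0.0866160 ÷ 6.15162 ÷ 1.89479 = 0.990493
Product < 1; profitable direction is EUR → NZD → NOK → EUR.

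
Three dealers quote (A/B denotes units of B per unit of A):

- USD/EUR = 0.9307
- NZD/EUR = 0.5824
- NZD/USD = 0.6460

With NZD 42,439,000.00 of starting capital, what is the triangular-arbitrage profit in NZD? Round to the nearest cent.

Profitable loop is NZD → USD → EUR → NZD:
NZD 42,439,000.00 × 0.6460 = USD 27,415,594.00
USD 27,415,594.00 × 0.9307 = EUR 25,515,693.34
EUR 25,515,693.34 ÷ 0.5824 = NZD 43,811,286.63
Profit = NZD 43,811,286.63 − NZD 42,439,000.00

Profit: NZD 1,372,286.63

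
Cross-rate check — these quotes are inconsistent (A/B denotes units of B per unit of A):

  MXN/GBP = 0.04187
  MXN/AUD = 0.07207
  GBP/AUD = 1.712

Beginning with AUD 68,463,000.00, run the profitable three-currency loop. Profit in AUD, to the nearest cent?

Profit: AUD 371,113.96

Profitable loop is AUD → GBP → MXN → AUD:
AUD 68,463,000.00 ÷ 1.712 = GBP 39,990,070.09
GBP 39,990,070.09 ÷ 0.04187 = MXN 955,100,790.39
MXN 955,100,790.39 × 0.07207 = AUD 68,834,113.96
Profit = AUD 68,834,113.96 − AUD 68,463,000.00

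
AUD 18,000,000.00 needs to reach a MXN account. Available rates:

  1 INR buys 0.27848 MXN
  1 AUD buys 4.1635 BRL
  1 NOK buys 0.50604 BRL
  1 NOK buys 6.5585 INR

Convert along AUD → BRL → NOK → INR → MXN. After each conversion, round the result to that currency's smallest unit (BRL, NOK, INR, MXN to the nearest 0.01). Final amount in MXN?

AUD 18,000,000.00 × 4.1635 = BRL 74,943,000.00
BRL 74,943,000.00 ÷ 0.50604 = NOK 148,096,988.38
NOK 148,096,988.38 × 6.5585 = INR 971,294,098.29
INR 971,294,098.29 × 0.27848 = MXN 270,485,980.49

MXN 270,485,980.49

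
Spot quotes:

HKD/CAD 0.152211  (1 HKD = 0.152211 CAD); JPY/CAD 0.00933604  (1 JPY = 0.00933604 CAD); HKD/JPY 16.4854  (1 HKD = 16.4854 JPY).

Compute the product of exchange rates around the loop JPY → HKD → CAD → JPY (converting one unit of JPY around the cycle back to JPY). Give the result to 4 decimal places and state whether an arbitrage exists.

0.9890 (arbitrage exists)

Around JPY → HKD → CAD → JPY: 1 ÷ 16.4854 × 0.152211 ÷ 0.00933604 = 0.988972
Product < 1; profitable direction is JPY → CAD → HKD → JPY.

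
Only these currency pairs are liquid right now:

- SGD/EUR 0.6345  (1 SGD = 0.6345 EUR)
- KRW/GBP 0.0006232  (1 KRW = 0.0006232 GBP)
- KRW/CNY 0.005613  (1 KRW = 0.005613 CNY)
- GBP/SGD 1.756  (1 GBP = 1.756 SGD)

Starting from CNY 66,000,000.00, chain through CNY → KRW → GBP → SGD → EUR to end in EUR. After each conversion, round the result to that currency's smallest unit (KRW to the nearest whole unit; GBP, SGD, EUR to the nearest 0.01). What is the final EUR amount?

CNY 66,000,000.00 ÷ 0.005613 = KRW 11,758,417,958
KRW 11,758,417,958 × 0.0006232 = GBP 7,327,846.07
GBP 7,327,846.07 × 1.756 = SGD 12,867,697.70
SGD 12,867,697.70 × 0.6345 = EUR 8,164,554.19

EUR 8,164,554.19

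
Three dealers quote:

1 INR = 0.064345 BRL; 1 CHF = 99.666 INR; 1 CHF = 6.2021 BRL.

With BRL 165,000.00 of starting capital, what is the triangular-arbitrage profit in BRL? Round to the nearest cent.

Profitable loop is BRL → CHF → INR → BRL:
BRL 165,000.00 ÷ 6.2021 = CHF 26,603.89
CHF 26,603.89 × 99.666 = INR 2,651,503.52
INR 2,651,503.52 × 0.064345 = BRL 170,610.99
Profit = BRL 170,610.99 − BRL 165,000.00

Profit: BRL 5,610.99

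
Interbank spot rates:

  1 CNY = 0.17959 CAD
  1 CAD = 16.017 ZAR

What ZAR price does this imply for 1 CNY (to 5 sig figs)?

CNY/ZAR = 2.8765

1 CNY × 0.17959 = 0.17959 CAD
0.17959 CAD × 16.017 = 2.87649 ZAR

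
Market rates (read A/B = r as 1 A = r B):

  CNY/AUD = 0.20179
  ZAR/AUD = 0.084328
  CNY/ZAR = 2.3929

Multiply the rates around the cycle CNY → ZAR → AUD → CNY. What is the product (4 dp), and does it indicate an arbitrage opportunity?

Around CNY → ZAR → AUD → CNY: 1 × 2.3929 × 0.084328 ÷ 0.20179 = 0.999992
Product ≈ 1 (deviation 0.001%, within rounding noise).

1.0000 (no arbitrage)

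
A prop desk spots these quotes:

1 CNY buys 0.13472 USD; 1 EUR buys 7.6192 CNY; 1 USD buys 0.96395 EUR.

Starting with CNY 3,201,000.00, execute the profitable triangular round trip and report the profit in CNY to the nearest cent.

Profitable loop is CNY → EUR → USD → CNY:
CNY 3,201,000.00 ÷ 7.6192 = EUR 420,122.85
EUR 420,122.85 ÷ 0.96395 = USD 435,834.69
USD 435,834.69 ÷ 0.13472 = CNY 3,235,114.96
Profit = CNY 3,235,114.96 − CNY 3,201,000.00

Profit: CNY 34,114.96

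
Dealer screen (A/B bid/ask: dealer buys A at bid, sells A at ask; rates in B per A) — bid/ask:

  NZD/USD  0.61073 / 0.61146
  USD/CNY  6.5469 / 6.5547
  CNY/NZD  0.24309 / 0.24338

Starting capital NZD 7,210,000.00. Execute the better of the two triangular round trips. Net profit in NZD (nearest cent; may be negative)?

Best loop NZD → CNY → USD → NZD:
NZD 7,210,000.00 ÷ 0.24338 (buy CNY at ask) = CNY 29,624,455.58
CNY 29,624,455.58 ÷ 6.5547 (buy USD at ask) = USD 4,519,574.59
USD 4,519,574.59 ÷ 0.61146 (buy NZD at ask) = NZD 7,391,447.67

Net profit: NZD 181,447.67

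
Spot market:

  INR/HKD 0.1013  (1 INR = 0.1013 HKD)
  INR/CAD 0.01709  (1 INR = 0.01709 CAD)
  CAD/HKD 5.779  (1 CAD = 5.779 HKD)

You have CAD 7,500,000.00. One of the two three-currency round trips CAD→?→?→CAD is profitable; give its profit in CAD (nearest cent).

Profit: CAD 192,649.61

Profitable loop is CAD → INR → HKD → CAD:
CAD 7,500,000.00 ÷ 0.01709 = INR 438,853,130.49
INR 438,853,130.49 × 0.1013 = HKD 44,455,822.12
HKD 44,455,822.12 ÷ 5.779 = CAD 7,692,649.61
Profit = CAD 7,692,649.61 − CAD 7,500,000.00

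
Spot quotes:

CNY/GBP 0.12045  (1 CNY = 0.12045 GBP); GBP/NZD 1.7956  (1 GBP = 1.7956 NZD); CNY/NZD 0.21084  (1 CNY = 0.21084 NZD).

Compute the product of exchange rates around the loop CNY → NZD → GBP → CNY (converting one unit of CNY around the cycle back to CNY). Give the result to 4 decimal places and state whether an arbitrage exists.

Around CNY → NZD → GBP → CNY: 1 × 0.21084 ÷ 1.7956 ÷ 0.12045 = 0.974847
Product < 1; profitable direction is CNY → GBP → NZD → CNY.

0.9748 (arbitrage exists)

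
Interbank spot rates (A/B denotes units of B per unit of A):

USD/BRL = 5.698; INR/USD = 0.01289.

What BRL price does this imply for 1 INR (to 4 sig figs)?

1 INR × 0.01289 = 0.01289 USD
0.01289 USD × 5.698 = 0.0734472 BRL

INR/BRL = 0.07345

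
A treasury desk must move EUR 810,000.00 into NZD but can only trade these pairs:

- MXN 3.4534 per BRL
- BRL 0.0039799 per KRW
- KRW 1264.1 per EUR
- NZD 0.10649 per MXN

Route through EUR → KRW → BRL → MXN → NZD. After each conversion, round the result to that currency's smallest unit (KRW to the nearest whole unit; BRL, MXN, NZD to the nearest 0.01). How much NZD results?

EUR 810,000.00 × 1264.1 = KRW 1,023,921,000
KRW 1,023,921,000 × 0.0039799 = BRL 4,075,103.19
BRL 4,075,103.19 × 3.4534 = MXN 14,072,961.36
MXN 14,072,961.36 × 0.10649 = NZD 1,498,629.66

NZD 1,498,629.66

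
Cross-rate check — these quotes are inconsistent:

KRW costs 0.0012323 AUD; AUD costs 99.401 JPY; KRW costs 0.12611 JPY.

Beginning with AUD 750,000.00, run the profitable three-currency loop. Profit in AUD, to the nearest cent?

Profitable loop is AUD → KRW → JPY → AUD:
AUD 750,000.00 ÷ 0.0012323 = KRW 608,618,031
KRW 608,618,031 × 0.12611 = JPY 76,752,820
JPY 76,752,820 ÷ 99.401 = AUD 772,153.40
Profit = AUD 772,153.40 − AUD 750,000.00

Profit: AUD 22,153.40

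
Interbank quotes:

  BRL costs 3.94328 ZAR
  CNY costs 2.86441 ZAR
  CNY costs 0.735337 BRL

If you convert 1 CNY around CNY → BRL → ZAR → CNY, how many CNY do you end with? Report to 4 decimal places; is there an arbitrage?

Around CNY → BRL → ZAR → CNY: 1 × 0.735337 × 3.94328 ÷ 2.86441 = 1.012299
Product > 1; profitable direction is CNY → BRL → ZAR → CNY.

1.0123 (arbitrage exists)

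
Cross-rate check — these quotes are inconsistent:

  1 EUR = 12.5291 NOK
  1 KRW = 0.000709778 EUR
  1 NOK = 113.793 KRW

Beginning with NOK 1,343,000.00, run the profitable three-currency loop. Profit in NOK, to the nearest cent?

Profitable loop is NOK → KRW → EUR → NOK:
NOK 1,343,000.00 × 113.793 = KRW 152,823,999
KRW 152,823,999 × 0.000709778 = EUR 108,471.11
EUR 108,471.11 × 12.5291 = NOK 1,359,045.41
Profit = NOK 1,359,045.41 − NOK 1,343,000.00

Profit: NOK 16,045.41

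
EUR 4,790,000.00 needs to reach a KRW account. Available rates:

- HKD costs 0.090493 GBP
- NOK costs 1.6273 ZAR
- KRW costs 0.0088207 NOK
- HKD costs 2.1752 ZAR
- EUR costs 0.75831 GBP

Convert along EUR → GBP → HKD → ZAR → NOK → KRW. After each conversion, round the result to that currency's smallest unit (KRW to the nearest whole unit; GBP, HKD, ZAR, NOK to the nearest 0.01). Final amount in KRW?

EUR 4,790,000.00 × 0.75831 = GBP 3,632,304.90
GBP 3,632,304.90 ÷ 0.090493 = HKD 40,139,070.43
HKD 40,139,070.43 × 2.1752 = ZAR 87,310,506.00
ZAR 87,310,506.00 ÷ 1.6273 = NOK 53,653,601.67
NOK 53,653,601.67 ÷ 0.0088207 = KRW 6,082,692,039

KRW 6,082,692,039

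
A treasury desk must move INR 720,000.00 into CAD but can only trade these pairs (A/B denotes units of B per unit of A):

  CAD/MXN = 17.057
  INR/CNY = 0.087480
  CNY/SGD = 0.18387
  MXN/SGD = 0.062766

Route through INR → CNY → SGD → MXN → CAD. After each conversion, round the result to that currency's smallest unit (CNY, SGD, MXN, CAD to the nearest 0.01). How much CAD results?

INR 720,000.00 × 0.087480 = CNY 62,985.60
CNY 62,985.60 × 0.18387 = SGD 11,581.16
SGD 11,581.16 ÷ 0.062766 = MXN 184,513.27
MXN 184,513.27 ÷ 17.057 = CAD 10,817.45

CAD 10,817.45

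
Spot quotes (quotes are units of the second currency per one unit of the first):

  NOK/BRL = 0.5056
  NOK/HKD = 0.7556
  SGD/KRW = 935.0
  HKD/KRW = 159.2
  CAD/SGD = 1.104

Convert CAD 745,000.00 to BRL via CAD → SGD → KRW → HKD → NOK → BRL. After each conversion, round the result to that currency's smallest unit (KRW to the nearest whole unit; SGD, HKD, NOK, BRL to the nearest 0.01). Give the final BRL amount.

BRL 3,232,280.26

CAD 745,000.00 × 1.104 = SGD 822,480.00
SGD 822,480.00 × 935.0 = KRW 769,018,800
KRW 769,018,800 ÷ 159.2 = HKD 4,830,520.10
HKD 4,830,520.10 ÷ 0.7556 = NOK 6,392,959.37
NOK 6,392,959.37 × 0.5056 = BRL 3,232,280.26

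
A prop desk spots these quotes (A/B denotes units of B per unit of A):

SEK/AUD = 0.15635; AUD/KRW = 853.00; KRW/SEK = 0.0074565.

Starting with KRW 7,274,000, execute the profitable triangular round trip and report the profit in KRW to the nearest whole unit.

Profitable loop is KRW → AUD → SEK → KRW:
KRW 7,274,000 ÷ 853.00 = AUD 8,527.55
AUD 8,527.55 ÷ 0.15635 = SEK 54,541.41
SEK 54,541.41 ÷ 0.0074565 = KRW 7,314,613
Profit = KRW 7,314,613 − KRW 7,274,000

Profit: KRW 40,613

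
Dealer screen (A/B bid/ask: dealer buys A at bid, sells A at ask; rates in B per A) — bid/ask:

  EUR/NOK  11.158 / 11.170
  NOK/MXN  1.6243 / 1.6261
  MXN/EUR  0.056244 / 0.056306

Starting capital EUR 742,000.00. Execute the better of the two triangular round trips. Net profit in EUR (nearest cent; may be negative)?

Net profit: EUR 14,367.23

Best loop EUR → NOK → MXN → EUR:
EUR 742,000.00 × 11.158 (sell EUR at bid) = NOK 8,279,236.00
NOK 8,279,236.00 × 1.6243 (sell NOK at bid) = MXN 13,447,963.03
MXN 13,447,963.03 × 0.056244 (sell MXN at bid) = EUR 756,367.23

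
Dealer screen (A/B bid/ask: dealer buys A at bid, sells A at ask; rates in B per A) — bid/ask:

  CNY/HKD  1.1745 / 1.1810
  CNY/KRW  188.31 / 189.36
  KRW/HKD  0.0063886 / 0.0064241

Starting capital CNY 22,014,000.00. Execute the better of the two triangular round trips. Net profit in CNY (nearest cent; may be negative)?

Best loop CNY → KRW → HKD → CNY:
CNY 22,014,000.00 × 188.31 (sell CNY at bid) = KRW 4,145,456,340
KRW 4,145,456,340 × 0.0063886 (sell KRW at bid) = HKD 26,483,662.37
HKD 26,483,662.37 ÷ 1.1810 (buy CNY at ask) = CNY 22,424,777.62

Net profit: CNY 410,777.62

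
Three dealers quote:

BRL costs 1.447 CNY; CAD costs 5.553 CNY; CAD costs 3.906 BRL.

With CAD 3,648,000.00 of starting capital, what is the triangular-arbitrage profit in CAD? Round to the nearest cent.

Profit: CAD 65,025.45

Profitable loop is CAD → BRL → CNY → CAD:
CAD 3,648,000.00 × 3.906 = BRL 14,249,088.00
BRL 14,249,088.00 × 1.447 = CNY 20,618,430.34
CNY 20,618,430.34 ÷ 5.553 = CAD 3,713,025.45
Profit = CAD 3,713,025.45 − CAD 3,648,000.00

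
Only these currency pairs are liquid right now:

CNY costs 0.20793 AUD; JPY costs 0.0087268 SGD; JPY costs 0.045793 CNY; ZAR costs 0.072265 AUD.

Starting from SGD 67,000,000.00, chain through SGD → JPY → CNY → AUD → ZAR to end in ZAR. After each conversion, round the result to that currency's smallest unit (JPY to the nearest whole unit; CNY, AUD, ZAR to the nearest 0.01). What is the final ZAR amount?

SGD 67,000,000.00 ÷ 0.0087268 = JPY 7,677,499,198
JPY 7,677,499,198 × 0.045793 = CNY 351,575,720.77
CNY 351,575,720.77 × 0.20793 = AUD 73,103,139.62
AUD 73,103,139.62 ÷ 0.072265 = ZAR 1,011,598,140.46

ZAR 1,011,598,140.46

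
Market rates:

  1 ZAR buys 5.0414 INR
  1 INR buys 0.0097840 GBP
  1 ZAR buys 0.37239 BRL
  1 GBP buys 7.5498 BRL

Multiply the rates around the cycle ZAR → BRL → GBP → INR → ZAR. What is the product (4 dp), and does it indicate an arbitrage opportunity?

Around ZAR → BRL → GBP → INR → ZAR: 1 × 0.37239 ÷ 7.5498 ÷ 0.0097840 ÷ 5.0414 = 0.999988
Product ≈ 1 (deviation 0.001%, within rounding noise).

1.0000 (no arbitrage)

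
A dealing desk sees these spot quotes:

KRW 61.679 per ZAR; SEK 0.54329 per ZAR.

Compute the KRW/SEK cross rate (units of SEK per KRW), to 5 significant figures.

KRW/SEK = 0.0088083

1 KRW ÷ 61.679 = 0.016213 ZAR
0.016213 ZAR × 0.54329 = 0.00880835 SEK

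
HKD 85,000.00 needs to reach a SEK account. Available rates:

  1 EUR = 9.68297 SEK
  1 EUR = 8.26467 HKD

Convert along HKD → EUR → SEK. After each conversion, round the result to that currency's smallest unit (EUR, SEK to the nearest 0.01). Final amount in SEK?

SEK 99,586.83

HKD 85,000.00 ÷ 8.26467 = EUR 10,284.74
EUR 10,284.74 × 9.68297 = SEK 99,586.83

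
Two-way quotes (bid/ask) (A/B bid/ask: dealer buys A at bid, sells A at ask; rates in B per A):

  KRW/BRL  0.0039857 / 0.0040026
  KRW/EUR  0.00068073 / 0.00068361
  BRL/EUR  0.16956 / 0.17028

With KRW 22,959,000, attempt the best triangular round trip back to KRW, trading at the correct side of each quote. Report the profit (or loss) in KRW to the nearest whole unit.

Net result: KRW -28,051 (no profitable arbitrage after spreads)

Best loop KRW → EUR → BRL → KRW:
KRW 22,959,000 × 0.00068073 (sell KRW at bid) = EUR 15,628.88
EUR 15,628.88 ÷ 0.17028 (buy BRL at ask) = BRL 91,783.42
BRL 91,783.42 ÷ 0.0040026 (buy KRW at ask) = KRW 22,930,949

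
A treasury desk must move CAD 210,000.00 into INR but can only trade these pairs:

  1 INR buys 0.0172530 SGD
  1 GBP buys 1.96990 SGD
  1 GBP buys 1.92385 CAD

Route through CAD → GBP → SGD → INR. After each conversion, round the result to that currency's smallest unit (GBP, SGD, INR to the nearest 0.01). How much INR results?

INR 12,463,144.96

CAD 210,000.00 ÷ 1.92385 = GBP 109,156.12
GBP 109,156.12 × 1.96990 = SGD 215,026.64
SGD 215,026.64 ÷ 0.0172530 = INR 12,463,144.96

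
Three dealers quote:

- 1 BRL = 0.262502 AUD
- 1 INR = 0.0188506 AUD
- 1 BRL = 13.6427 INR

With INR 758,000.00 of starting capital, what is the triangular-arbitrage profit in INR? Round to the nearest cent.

Profit: INR 15,706.62

Profitable loop is INR → BRL → AUD → INR:
INR 758,000.00 ÷ 13.6427 = BRL 55,560.85
BRL 55,560.85 × 0.262502 = AUD 14,584.83
AUD 14,584.83 ÷ 0.0188506 = INR 773,706.62
Profit = INR 773,706.62 − INR 758,000.00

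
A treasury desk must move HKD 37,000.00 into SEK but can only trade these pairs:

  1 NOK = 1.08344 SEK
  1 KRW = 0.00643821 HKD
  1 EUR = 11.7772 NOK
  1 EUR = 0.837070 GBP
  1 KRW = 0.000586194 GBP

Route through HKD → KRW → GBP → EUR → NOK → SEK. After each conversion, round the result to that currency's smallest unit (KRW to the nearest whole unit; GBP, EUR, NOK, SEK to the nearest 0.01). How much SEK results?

HKD 37,000.00 ÷ 0.00643821 = KRW 5,746,939
KRW 5,746,939 × 0.000586194 = GBP 3,368.82
GBP 3,368.82 ÷ 0.837070 = EUR 4,024.54
EUR 4,024.54 × 11.7772 = NOK 47,397.81
NOK 47,397.81 × 1.08344 = SEK 51,352.68

SEK 51,352.68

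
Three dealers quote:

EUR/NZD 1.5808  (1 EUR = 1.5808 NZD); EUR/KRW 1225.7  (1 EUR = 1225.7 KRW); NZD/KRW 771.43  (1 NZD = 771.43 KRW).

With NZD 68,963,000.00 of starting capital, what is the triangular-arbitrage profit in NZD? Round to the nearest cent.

Profitable loop is NZD → EUR → KRW → NZD:
NZD 68,963,000.00 ÷ 1.5808 = EUR 43,625,379.55
EUR 43,625,379.55 × 1225.7 = KRW 53,471,627,720
KRW 53,471,627,720 ÷ 771.43 = NZD 69,314,944.61
Profit = NZD 69,314,944.61 − NZD 68,963,000.00

Profit: NZD 351,944.61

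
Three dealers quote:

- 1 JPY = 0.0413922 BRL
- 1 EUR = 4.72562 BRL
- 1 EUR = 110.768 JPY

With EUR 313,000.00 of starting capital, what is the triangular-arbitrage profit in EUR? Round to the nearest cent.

Profitable loop is EUR → BRL → JPY → EUR:
EUR 313,000.00 × 4.72562 = BRL 1,479,119.06
BRL 1,479,119.06 ÷ 0.0413922 = JPY 35,734,246
JPY 35,734,246 ÷ 110.768 = EUR 322,604.42
Profit = EUR 322,604.42 − EUR 313,000.00

Profit: EUR 9,604.42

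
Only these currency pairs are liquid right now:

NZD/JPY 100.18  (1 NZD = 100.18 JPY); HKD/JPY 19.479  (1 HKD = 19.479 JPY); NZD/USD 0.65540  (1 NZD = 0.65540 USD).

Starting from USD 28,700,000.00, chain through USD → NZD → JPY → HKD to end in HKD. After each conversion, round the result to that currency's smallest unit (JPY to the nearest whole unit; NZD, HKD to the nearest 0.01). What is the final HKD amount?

HKD 225,211,119.51

USD 28,700,000.00 ÷ 0.65540 = NZD 43,790,051.88
NZD 43,790,051.88 × 100.18 = JPY 4,386,887,397
JPY 4,386,887,397 ÷ 19.479 = HKD 225,211,119.51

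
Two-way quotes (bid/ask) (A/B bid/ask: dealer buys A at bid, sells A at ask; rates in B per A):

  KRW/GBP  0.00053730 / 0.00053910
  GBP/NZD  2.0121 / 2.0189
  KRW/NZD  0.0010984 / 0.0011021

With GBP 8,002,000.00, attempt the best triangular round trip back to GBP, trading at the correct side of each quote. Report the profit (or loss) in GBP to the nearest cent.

Best loop GBP → KRW → NZD → GBP:
GBP 8,002,000.00 ÷ 0.00053910 (buy KRW at ask) = KRW 14,843,257,281
KRW 14,843,257,281 × 0.0010984 (sell KRW at bid) = NZD 16,303,833.80
NZD 16,303,833.80 ÷ 2.0189 (buy GBP at ask) = GBP 8,075,602.46

Net profit: GBP 73,602.46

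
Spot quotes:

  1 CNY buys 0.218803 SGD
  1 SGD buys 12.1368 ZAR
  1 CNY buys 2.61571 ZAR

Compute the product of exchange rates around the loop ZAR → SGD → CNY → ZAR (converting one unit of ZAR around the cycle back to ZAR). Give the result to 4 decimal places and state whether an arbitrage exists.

Around ZAR → SGD → CNY → ZAR: 1 ÷ 12.1368 ÷ 0.218803 × 2.61571 = 0.984991
Product < 1; profitable direction is ZAR → CNY → SGD → ZAR.

0.9850 (arbitrage exists)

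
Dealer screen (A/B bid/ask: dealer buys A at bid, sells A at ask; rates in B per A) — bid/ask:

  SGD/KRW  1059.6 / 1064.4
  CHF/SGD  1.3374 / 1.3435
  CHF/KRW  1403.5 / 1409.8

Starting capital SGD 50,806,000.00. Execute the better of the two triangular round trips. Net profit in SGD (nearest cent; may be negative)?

Best loop SGD → KRW → CHF → SGD:
SGD 50,806,000.00 × 1059.6 (sell SGD at bid) = KRW 53,834,037,600
KRW 53,834,037,600 ÷ 1409.8 (buy CHF at ask) = CHF 38,185,584.91
CHF 38,185,584.91 × 1.3374 (sell CHF at bid) = SGD 51,069,401.25

Net profit: SGD 263,401.25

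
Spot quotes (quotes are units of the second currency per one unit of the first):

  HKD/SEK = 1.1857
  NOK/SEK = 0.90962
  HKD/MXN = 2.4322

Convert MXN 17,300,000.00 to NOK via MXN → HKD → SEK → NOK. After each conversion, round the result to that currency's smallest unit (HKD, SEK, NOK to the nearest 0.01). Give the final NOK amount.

NOK 9,271,748.40

MXN 17,300,000.00 ÷ 2.4322 = HKD 7,112,901.90
HKD 7,112,901.90 × 1.1857 = SEK 8,433,767.78
SEK 8,433,767.78 ÷ 0.90962 = NOK 9,271,748.40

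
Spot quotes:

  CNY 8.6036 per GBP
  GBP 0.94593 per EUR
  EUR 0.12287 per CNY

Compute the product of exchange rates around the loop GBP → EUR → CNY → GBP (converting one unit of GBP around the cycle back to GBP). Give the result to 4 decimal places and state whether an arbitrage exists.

Around GBP → EUR → CNY → GBP: 1 ÷ 0.94593 ÷ 0.12287 ÷ 8.6036 = 1.000034
Product ≈ 1 (deviation 0.003%, within rounding noise).

1.0000 (no arbitrage)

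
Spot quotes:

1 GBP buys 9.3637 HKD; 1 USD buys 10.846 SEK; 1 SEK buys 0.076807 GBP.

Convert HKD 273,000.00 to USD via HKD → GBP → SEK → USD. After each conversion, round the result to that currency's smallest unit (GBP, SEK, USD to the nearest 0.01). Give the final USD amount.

HKD 273,000.00 ÷ 9.3637 = GBP 29,155.14
GBP 29,155.14 ÷ 0.076807 = SEK 379,589.62
SEK 379,589.62 ÷ 10.846 = USD 34,998.12

USD 34,998.12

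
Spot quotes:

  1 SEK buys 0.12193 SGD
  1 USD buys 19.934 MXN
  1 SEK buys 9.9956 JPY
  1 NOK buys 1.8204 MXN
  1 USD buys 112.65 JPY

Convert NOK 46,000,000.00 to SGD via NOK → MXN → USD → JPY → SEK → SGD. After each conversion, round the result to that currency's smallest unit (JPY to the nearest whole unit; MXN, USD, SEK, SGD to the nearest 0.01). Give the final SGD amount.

SGD 5,772,488.90

NOK 46,000,000.00 × 1.8204 = MXN 83,738,400.00
MXN 83,738,400.00 ÷ 19.934 = USD 4,200,782.58
USD 4,200,782.58 × 112.65 = JPY 473,218,158
JPY 473,218,158 ÷ 9.9956 = SEK 47,342,646.56
SEK 47,342,646.56 × 0.12193 = SGD 5,772,488.90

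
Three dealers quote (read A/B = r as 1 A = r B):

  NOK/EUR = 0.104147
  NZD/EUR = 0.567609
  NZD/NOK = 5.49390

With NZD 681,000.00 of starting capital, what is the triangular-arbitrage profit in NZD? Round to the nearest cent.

Profitable loop is NZD → NOK → EUR → NZD:
NZD 681,000.00 × 5.49390 = NOK 3,741,345.90
NOK 3,741,345.90 × 0.104147 = EUR 389,649.95
EUR 389,649.95 ÷ 0.567609 = NZD 686,475.99
Profit = NZD 686,475.99 − NZD 681,000.00

Profit: NZD 5,475.99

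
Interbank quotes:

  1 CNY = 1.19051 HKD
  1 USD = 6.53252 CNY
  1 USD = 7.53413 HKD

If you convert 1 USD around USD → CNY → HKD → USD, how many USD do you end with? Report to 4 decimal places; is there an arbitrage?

1.0322 (arbitrage exists)

Around USD → CNY → HKD → USD: 1 × 6.53252 × 1.19051 ÷ 7.53413 = 1.032240
Product > 1; profitable direction is USD → CNY → HKD → USD.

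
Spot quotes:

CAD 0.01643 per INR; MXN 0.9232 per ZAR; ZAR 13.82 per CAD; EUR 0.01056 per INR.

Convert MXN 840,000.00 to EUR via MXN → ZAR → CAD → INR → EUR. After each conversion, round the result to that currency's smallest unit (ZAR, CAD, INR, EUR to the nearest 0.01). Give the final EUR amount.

EUR 42,315.73

MXN 840,000.00 ÷ 0.9232 = ZAR 909,878.68
ZAR 909,878.68 ÷ 13.82 = CAD 65,837.82
CAD 65,837.82 ÷ 0.01643 = INR 4,007,171.03
INR 4,007,171.03 × 0.01056 = EUR 42,315.73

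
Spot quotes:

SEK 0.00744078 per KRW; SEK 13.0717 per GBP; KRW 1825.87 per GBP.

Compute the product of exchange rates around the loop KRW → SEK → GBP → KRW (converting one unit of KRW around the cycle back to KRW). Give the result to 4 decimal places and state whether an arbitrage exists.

1.0393 (arbitrage exists)

Around KRW → SEK → GBP → KRW: 1 × 0.00744078 ÷ 13.0717 × 1825.87 = 1.039337
Product > 1; profitable direction is KRW → SEK → GBP → KRW.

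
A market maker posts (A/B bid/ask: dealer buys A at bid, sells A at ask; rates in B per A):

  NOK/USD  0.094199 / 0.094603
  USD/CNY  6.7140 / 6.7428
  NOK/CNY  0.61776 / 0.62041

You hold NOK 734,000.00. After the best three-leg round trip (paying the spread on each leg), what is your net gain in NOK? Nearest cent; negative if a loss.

Best loop NOK → USD → CNY → NOK:
NOK 734,000.00 × 0.094199 (sell NOK at bid) = USD 69,142.07
USD 69,142.07 × 6.7140 (sell USD at bid) = CNY 464,219.83
CNY 464,219.83 ÷ 0.62041 (buy NOK at ask) = NOK 748,246.85

Net profit: NOK 14,246.85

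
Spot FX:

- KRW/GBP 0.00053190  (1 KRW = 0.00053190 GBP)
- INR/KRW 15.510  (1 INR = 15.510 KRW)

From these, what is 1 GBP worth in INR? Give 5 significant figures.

1 GBP ÷ 0.00053190 = 1880.05 KRW
1880.05 KRW ÷ 15.510 = 121.216 INR

GBP/INR = 121.22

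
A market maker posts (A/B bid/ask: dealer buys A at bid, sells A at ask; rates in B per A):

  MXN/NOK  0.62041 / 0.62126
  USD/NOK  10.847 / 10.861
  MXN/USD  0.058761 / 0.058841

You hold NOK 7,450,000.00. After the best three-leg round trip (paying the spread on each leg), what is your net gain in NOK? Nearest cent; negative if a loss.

Net profit: NOK 193,313.95

Best loop NOK → MXN → USD → NOK:
NOK 7,450,000.00 ÷ 0.62126 (buy MXN at ask) = MXN 11,991,758.68
MXN 11,991,758.68 × 0.058761 (sell MXN at bid) = USD 704,647.73
USD 704,647.73 × 10.847 (sell USD at bid) = NOK 7,643,313.95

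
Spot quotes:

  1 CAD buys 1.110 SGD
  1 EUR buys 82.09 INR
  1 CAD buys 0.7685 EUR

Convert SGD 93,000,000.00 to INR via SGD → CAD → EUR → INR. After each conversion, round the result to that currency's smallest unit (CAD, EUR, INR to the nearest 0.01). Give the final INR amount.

INR 5,285,597,607.46

SGD 93,000,000.00 ÷ 1.110 = CAD 83,783,783.78
CAD 83,783,783.78 × 0.7685 = EUR 64,387,837.83
EUR 64,387,837.83 × 82.09 = INR 5,285,597,607.46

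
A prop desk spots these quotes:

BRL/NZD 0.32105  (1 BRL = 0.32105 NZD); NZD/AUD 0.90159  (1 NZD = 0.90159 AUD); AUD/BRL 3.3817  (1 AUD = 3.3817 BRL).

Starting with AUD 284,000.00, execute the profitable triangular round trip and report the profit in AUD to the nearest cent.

Profitable loop is AUD → NZD → BRL → AUD:
AUD 284,000.00 ÷ 0.90159 = NZD 314,999.06
NZD 314,999.06 ÷ 0.32105 = BRL 981,152.65
BRL 981,152.65 ÷ 3.3817 = AUD 290,135.92
Profit = AUD 290,135.92 − AUD 284,000.00

Profit: AUD 6,135.92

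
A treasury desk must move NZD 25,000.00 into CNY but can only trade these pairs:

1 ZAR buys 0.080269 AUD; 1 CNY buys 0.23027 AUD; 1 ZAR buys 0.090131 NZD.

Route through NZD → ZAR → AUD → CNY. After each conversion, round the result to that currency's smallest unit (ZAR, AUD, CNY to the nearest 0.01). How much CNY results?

CNY 96,688.84

NZD 25,000.00 ÷ 0.090131 = ZAR 277,374.04
ZAR 277,374.04 × 0.080269 = AUD 22,264.54
AUD 22,264.54 ÷ 0.23027 = CNY 96,688.84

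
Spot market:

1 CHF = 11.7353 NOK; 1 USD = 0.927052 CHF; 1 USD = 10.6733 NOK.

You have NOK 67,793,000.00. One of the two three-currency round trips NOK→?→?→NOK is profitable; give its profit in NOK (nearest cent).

Profitable loop is NOK → USD → CHF → NOK:
NOK 67,793,000.00 ÷ 10.6733 = USD 6,351,643.82
USD 6,351,643.82 × 0.927052 = CHF 5,888,304.11
CHF 5,888,304.11 × 11.7353 = NOK 69,101,015.20
Profit = NOK 69,101,015.20 − NOK 67,793,000.00

Profit: NOK 1,308,015.20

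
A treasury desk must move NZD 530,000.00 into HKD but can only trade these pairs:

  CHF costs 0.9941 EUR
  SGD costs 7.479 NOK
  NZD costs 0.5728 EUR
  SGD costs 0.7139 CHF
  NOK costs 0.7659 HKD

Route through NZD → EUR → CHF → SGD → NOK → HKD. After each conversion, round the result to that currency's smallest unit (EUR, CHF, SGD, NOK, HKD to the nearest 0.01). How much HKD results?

NZD 530,000.00 × 0.5728 = EUR 303,584.00
EUR 303,584.00 ÷ 0.9941 = CHF 305,385.78
CHF 305,385.78 ÷ 0.7139 = SGD 427,771.09
SGD 427,771.09 × 7.479 = NOK 3,199,299.98
NOK 3,199,299.98 × 0.7659 = HKD 2,450,343.85

HKD 2,450,343.85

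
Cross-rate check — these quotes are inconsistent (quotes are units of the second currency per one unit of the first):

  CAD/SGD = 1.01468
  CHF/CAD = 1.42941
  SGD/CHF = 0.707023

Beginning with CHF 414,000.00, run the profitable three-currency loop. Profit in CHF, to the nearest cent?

Profitable loop is CHF → CAD → SGD → CHF:
CHF 414,000.00 × 1.42941 = CAD 591,775.74
CAD 591,775.74 × 1.01468 = SGD 600,463.01
SGD 600,463.01 × 0.707023 = CHF 424,541.16
Profit = CHF 424,541.16 − CHF 414,000.00

Profit: CHF 10,541.16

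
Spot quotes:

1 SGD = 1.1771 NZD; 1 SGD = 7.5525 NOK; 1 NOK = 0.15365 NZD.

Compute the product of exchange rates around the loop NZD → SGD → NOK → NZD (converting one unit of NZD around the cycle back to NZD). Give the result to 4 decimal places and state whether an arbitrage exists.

0.9858 (arbitrage exists)

Around NZD → SGD → NOK → NZD: 1 ÷ 1.1771 × 7.5525 × 0.15365 = 0.985848
Product < 1; profitable direction is NZD → NOK → SGD → NZD.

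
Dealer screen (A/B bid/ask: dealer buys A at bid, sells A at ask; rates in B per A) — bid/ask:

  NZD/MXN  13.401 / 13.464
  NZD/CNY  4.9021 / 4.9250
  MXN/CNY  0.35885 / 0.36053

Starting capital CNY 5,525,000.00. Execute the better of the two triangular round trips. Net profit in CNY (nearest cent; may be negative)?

Best loop CNY → MXN → NZD → CNY:
CNY 5,525,000.00 ÷ 0.36053 (buy MXN at ask) = MXN 15,324,660.92
MXN 15,324,660.92 ÷ 13.464 (buy NZD at ask) = NZD 1,138,195.26
NZD 1,138,195.26 × 4.9021 (sell NZD at bid) = CNY 5,579,546.96

Net profit: CNY 54,546.96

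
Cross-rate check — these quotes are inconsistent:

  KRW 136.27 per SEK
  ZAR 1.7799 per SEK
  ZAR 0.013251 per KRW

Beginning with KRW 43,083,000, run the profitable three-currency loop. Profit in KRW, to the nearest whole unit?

Profit: KRW 624,830

Profitable loop is KRW → ZAR → SEK → KRW:
KRW 43,083,000 × 0.013251 = ZAR 570,892.83
ZAR 570,892.83 ÷ 1.7799 = SEK 320,744.33
SEK 320,744.33 × 136.27 = KRW 43,707,830
Profit = KRW 43,707,830 − KRW 43,083,000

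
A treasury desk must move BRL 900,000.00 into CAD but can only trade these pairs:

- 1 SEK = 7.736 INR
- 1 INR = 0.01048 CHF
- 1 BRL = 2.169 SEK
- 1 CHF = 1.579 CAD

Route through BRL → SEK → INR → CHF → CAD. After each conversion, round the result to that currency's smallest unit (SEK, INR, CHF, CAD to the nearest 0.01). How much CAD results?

CAD 249,897.51

BRL 900,000.00 × 2.169 = SEK 1,952,100.00
SEK 1,952,100.00 × 7.736 = INR 15,101,445.60
INR 15,101,445.60 × 0.01048 = CHF 158,263.15
CHF 158,263.15 × 1.579 = CAD 249,897.51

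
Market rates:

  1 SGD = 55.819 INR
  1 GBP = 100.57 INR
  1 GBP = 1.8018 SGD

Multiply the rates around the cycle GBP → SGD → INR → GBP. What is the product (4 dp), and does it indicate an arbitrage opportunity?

Around GBP → SGD → INR → GBP: 1 × 1.8018 × 55.819 ÷ 100.57 = 1.000046
Product ≈ 1 (deviation 0.005%, within rounding noise).

1.0000 (no arbitrage)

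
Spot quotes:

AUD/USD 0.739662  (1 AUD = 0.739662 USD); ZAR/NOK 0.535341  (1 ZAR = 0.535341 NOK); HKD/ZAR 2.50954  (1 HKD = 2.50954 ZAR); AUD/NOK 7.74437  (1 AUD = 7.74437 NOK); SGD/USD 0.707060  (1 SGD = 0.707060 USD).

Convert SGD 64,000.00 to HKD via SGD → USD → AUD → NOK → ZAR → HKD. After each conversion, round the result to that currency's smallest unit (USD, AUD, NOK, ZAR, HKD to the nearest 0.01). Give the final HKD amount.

SGD 64,000.00 × 0.707060 = USD 45,251.84
USD 45,251.84 ÷ 0.739662 = AUD 61,179.08
AUD 61,179.08 × 7.74437 = NOK 473,793.43
NOK 473,793.43 ÷ 0.535341 = ZAR 885,031.09
ZAR 885,031.09 ÷ 2.50954 = HKD 352,666.66

HKD 352,666.66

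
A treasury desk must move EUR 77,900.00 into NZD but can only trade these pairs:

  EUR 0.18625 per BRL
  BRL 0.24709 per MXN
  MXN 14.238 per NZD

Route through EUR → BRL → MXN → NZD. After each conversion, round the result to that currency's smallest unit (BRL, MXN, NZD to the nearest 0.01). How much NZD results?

NZD 118,887.72

EUR 77,900.00 ÷ 0.18625 = BRL 418,255.03
BRL 418,255.03 ÷ 0.24709 = MXN 1,692,723.42
MXN 1,692,723.42 ÷ 14.238 = NZD 118,887.72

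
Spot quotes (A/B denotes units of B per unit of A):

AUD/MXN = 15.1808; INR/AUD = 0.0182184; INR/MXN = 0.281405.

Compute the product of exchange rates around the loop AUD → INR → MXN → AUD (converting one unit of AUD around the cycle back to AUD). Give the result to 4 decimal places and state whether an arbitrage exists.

Around AUD → INR → MXN → AUD: 1 ÷ 0.0182184 × 0.281405 ÷ 15.1808 = 1.017482
Product > 1; profitable direction is AUD → INR → MXN → AUD.

1.0175 (arbitrage exists)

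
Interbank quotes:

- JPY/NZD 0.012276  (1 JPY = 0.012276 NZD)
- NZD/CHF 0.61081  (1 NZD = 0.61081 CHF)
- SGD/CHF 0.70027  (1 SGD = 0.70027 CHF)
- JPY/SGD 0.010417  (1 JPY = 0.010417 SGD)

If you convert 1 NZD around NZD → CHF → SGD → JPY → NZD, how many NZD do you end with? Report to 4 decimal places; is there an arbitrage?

1.0279 (arbitrage exists)

Around NZD → CHF → SGD → JPY → NZD: 1 × 0.61081 ÷ 0.70027 ÷ 0.010417 × 0.012276 = 1.027909
Product > 1; profitable direction is NZD → CHF → SGD → JPY → NZD.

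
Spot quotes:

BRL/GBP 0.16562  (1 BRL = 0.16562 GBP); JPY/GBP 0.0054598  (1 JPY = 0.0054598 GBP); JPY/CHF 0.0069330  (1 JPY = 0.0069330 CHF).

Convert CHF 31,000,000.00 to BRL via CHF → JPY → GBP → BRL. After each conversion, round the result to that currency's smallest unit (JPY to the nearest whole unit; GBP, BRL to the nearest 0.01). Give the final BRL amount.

CHF 31,000,000.00 ÷ 0.0069330 = JPY 4,471,368,816
JPY 4,471,368,816 × 0.0054598 = GBP 24,412,779.46
GBP 24,412,779.46 ÷ 0.16562 = BRL 147,402,363.60

BRL 147,402,363.60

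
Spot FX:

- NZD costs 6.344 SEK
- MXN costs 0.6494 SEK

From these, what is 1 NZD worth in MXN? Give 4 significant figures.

1 NZD × 6.344 = 6.344 SEK
6.344 SEK ÷ 0.6494 = 9.76902 MXN

NZD/MXN = 9.769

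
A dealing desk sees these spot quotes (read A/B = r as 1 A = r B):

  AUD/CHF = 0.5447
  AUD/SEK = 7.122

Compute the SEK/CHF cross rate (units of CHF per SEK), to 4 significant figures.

1 SEK ÷ 7.122 = 0.14041 AUD
0.14041 AUD × 0.5447 = 0.0764813 CHF

SEK/CHF = 0.07648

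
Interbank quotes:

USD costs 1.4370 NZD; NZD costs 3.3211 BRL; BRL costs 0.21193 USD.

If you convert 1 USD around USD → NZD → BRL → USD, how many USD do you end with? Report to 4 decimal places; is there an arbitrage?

1.0114 (arbitrage exists)

Around USD → NZD → BRL → USD: 1 × 1.4370 × 3.3211 × 0.21193 = 1.011419
Product > 1; profitable direction is USD → NZD → BRL → USD.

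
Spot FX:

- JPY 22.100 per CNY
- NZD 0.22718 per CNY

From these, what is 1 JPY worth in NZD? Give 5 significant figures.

JPY/NZD = 0.010280

1 JPY ÷ 22.100 = 0.0452489 CNY
0.0452489 CNY × 0.22718 = 0.0102796 NZD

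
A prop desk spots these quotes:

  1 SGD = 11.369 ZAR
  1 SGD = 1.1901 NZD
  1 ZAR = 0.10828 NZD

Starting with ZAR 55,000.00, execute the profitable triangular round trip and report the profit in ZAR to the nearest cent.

Profit: ZAR 1,891.81

Profitable loop is ZAR → NZD → SGD → ZAR:
ZAR 55,000.00 × 0.10828 = NZD 5,955.40
NZD 5,955.40 ÷ 1.1901 = SGD 5,004.12
SGD 5,004.12 × 11.369 = ZAR 56,891.81
Profit = ZAR 56,891.81 − ZAR 55,000.00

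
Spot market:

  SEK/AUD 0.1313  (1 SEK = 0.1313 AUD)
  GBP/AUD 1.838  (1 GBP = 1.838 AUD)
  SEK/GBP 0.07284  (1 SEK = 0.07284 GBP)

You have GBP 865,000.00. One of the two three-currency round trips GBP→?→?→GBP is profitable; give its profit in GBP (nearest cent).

Profit: GBP 16,996.43

Profitable loop is GBP → AUD → SEK → GBP:
GBP 865,000.00 × 1.838 = AUD 1,589,870.00
AUD 1,589,870.00 ÷ 0.1313 = SEK 12,108,682.41
SEK 12,108,682.41 × 0.07284 = GBP 881,996.43
Profit = GBP 881,996.43 − GBP 865,000.00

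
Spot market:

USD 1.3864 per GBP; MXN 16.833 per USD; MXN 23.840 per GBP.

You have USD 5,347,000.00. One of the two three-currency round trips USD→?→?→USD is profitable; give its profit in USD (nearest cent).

Profit: USD 115,184.46

Profitable loop is USD → GBP → MXN → USD:
USD 5,347,000.00 ÷ 1.3864 = GBP 3,856,751.30
GBP 3,856,751.30 × 23.840 = MXN 91,944,950.95
MXN 91,944,950.95 ÷ 16.833 = USD 5,462,184.46
Profit = USD 5,462,184.46 − USD 5,347,000.00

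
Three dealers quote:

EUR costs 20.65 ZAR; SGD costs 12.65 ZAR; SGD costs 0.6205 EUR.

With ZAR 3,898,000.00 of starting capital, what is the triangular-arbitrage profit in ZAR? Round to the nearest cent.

Profitable loop is ZAR → SGD → EUR → ZAR:
ZAR 3,898,000.00 ÷ 12.65 = SGD 308,142.29
SGD 308,142.29 × 0.6205 = EUR 191,202.29
EUR 191,202.29 × 20.65 = ZAR 3,948,327.34
Profit = ZAR 3,948,327.34 − ZAR 3,898,000.00

Profit: ZAR 50,327.34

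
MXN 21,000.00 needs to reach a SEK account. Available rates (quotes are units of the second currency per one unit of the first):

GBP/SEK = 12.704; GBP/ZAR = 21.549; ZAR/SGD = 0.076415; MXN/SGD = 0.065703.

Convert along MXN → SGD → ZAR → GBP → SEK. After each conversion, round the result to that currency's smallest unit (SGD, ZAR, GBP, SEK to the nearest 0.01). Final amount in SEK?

SEK 10,644.81

MXN 21,000.00 × 0.065703 = SGD 1,379.76
SGD 1,379.76 ÷ 0.076415 = ZAR 18,056.14
ZAR 18,056.14 ÷ 21.549 = GBP 837.91
GBP 837.91 × 12.704 = SEK 10,644.81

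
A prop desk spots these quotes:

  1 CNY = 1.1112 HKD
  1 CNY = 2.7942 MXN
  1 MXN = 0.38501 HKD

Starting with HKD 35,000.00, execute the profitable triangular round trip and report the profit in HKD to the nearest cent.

Profitable loop is HKD → MXN → CNY → HKD:
HKD 35,000.00 ÷ 0.38501 = MXN 90,906.73
MXN 90,906.73 ÷ 2.7942 = CNY 32,534.08
CNY 32,534.08 × 1.1112 = HKD 36,151.87
Profit = HKD 36,151.87 − HKD 35,000.00

Profit: HKD 1,151.87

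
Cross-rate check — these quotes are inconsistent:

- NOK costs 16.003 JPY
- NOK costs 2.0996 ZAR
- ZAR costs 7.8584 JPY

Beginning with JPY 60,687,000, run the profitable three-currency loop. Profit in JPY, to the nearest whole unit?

Profit: JPY 1,882,828

Profitable loop is JPY → NOK → ZAR → JPY:
JPY 60,687,000 ÷ 16.003 = NOK 3,792,226.46
NOK 3,792,226.46 × 2.0996 = ZAR 7,962,158.67
ZAR 7,962,158.67 × 7.8584 = JPY 62,569,828
Profit = JPY 62,569,828 − JPY 60,687,000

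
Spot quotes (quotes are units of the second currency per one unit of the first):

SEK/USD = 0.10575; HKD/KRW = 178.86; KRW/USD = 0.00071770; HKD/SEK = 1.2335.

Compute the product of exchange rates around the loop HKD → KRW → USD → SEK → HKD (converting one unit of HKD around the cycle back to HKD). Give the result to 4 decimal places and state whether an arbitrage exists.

Around HKD → KRW → USD → SEK → HKD: 1 × 178.86 × 0.00071770 ÷ 0.10575 ÷ 1.2335 = 0.984094
Product < 1; profitable direction is HKD → SEK → USD → KRW → HKD.

0.9841 (arbitrage exists)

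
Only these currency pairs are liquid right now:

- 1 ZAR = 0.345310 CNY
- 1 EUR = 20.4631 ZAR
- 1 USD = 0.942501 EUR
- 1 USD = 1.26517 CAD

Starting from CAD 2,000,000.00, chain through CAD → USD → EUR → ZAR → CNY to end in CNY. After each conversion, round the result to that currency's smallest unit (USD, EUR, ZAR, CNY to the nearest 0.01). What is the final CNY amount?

CAD 2,000,000.00 ÷ 1.26517 = USD 1,580,815.23
USD 1,580,815.23 × 0.942501 = EUR 1,489,919.94
EUR 1,489,919.94 × 20.4631 = ZAR 30,488,380.72
ZAR 30,488,380.72 × 0.345310 = CNY 10,527,942.75

CNY 10,527,942.75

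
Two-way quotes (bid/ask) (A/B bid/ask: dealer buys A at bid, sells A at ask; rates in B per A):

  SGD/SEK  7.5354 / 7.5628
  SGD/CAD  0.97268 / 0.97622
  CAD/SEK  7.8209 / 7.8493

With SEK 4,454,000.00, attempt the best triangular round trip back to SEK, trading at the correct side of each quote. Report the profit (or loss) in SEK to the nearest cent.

Best loop SEK → SGD → CAD → SEK:
SEK 4,454,000.00 ÷ 7.5628 (buy SGD at ask) = SGD 588,935.31
SGD 588,935.31 × 0.97268 (sell SGD at bid) = CAD 572,845.60
CAD 572,845.60 × 7.8209 (sell CAD at bid) = SEK 4,480,168.17

Net profit: SEK 26,168.17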